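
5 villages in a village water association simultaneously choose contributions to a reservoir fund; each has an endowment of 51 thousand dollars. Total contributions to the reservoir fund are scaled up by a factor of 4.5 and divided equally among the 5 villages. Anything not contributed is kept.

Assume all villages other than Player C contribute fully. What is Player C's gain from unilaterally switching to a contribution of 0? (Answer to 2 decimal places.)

5.10 thousand dollars

Switching from a contribution of 51 to 0 lets Player C keep an extra 51 thousand dollars, but lowers the reservoir fund by 51, which costs Player C their own share of that drop: 4.5/5 × 51 = 45.90.
Net gain = 51 − 45.90 = 5.10. The private return per contributed unit (0.9000) is below 1, so free-riding is indeed the best response regardless of what the others do.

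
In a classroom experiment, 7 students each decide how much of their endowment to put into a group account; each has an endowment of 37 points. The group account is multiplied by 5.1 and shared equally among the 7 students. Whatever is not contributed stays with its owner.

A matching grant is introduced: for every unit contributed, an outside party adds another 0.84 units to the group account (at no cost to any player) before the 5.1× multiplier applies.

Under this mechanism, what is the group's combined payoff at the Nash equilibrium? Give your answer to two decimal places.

The effective private return per unit is now 5.1 × 1.84 / 7 = 1.3406 > 1, so every player's dominant strategy flips to full contribution.
So the Nash equilibrium is full contribution by all 7; the group earns 5.1 × 1.84 × 259 = 2430.46.

2430.46 points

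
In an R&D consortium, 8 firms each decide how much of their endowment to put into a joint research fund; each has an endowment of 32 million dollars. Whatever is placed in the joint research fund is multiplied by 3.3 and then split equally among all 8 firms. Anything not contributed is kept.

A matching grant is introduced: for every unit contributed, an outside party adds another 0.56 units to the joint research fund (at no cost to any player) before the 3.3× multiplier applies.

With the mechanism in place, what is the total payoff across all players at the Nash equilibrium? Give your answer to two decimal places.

256.00 million dollars

Even with the mechanism, each unit contributed returns only 3.3 × 1.56 / 8 = 0.6435 per unit of net cost, so contributing nothing is still dominant.
At the Nash equilibrium no one contributes; group total payoff = 8 × 32 = 256.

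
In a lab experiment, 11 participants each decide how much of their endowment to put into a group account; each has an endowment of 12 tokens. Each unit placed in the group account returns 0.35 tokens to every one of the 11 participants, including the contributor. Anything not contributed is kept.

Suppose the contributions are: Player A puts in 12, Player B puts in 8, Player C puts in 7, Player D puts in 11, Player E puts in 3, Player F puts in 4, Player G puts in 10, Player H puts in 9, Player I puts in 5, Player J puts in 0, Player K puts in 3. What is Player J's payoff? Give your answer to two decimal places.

Total contributed: 12 + 8 + 7 + 11 + 3 + 4 + 10 + 9 + 5 + 0 + 3 = 72.
Each receives 0.35 × 72 = 25.20 from the group account.
Player J keeps 12 − 0 = 12, so Player J's payoff is 12 + 25.20 = 37.20.

37.20 tokens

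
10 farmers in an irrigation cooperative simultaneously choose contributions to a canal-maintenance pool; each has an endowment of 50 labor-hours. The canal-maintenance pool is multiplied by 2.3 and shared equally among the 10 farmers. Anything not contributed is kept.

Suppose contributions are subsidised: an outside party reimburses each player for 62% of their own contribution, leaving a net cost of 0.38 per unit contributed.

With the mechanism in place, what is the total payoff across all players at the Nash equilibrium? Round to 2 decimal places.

The effective private return is (2.3/10) / 0.38 = 0.6053, which is still under 1, so the mechanism doesn't change anyone's dominant strategy: zero contribution.
At the Nash equilibrium no one contributes; group total payoff = 10 × 50 = 500.

500.00 labor-hours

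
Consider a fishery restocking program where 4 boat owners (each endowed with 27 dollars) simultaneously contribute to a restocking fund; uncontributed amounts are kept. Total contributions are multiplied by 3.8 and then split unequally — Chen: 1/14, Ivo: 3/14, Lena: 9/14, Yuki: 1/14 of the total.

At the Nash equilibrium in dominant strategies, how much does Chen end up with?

Player j's private return per contributed unit is 3.8 × (j's share). Contributing is weakly dominant for j when that share is at least 1/3.8 = 0.2632, and contributing 0 is dominant otherwise.
The only share above 0.2632 is Lena's 9/14, contributing 27; the remaining 3 contribute 0. Total contributed: 27.
Chen keeps 27 and receives 3.8 × 27 × 1/14 = 7.33 from the restocking fund, for a payoff of 34.33.

34.33 dollars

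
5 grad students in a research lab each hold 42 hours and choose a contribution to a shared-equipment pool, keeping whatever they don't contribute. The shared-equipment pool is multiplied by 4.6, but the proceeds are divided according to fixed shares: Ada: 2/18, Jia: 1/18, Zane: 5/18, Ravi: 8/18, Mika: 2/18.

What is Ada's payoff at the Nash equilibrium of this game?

Each unit j contributes comes back to j as 4.6 × (j's share), so j prefers to contribute only if that share exceeds 1/4.6 = 0.2174; otherwise keeping the unit dominates.
Zane and Ravi are above the threshold, contributing 42 each; the remaining 3 contribute 0. Total contributed: 84.
Ada keeps 42 and receives 4.6 × 84 × 2/18 = 42.93 from the shared-equipment pool, for a payoff of 84.93.

84.93 hours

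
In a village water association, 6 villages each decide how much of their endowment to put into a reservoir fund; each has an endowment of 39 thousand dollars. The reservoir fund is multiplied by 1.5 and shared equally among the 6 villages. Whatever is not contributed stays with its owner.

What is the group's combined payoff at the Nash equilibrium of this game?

234.00 thousand dollars

Each contributed unit returns 1.5/6 = 0.2500 to its contributor — below 1 — so contributing 0 is dominant for every player. At the Nash equilibrium everyone keeps their 39, and the group total is 6 × 39 = 234.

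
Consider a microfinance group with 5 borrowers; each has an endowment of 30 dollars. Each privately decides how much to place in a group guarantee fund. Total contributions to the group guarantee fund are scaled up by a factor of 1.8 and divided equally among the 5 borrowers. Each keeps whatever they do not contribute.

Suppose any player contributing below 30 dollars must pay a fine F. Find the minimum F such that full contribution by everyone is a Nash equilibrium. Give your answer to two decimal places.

Given the others contribute fully, the best deviation is to contribute 0 (any partial contribution still incurs the fine and gives up units whose private return 0.3600 is below 1).
Deviating from 30 to 0 saves 30 dollars but forfeits the deviator's share of the drop in the group guarantee fund: 1.8/5 × 30 = 10.80.
So the deviation gain is 30 − 10.80 = 19.20, and the fine must be at least 19.20 dollars to wipe it out.

19.20 dollars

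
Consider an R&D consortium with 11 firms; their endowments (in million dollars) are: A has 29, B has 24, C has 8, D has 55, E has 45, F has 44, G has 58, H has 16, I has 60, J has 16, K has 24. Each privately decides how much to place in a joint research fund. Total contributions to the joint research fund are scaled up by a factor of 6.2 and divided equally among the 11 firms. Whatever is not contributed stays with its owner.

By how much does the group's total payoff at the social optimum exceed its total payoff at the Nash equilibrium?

1970.80 million dollars

The private return per contributed unit is 6.2/11 = 0.5636 < 1 for every player regardless of endowment, so the Nash equilibrium is zero contribution and the group total is Σ E_j = 29 + 24 + 8 + 55 + 45 + 44 + 58 + 16 + 60 + 16 + 24 = 379.
Each contributed unit returns 6.200 to the group, so the social optimum is full contribution by everyone: group total = 6.200 × 379 = 2349.80.
Efficiency loss = (6.200 − 1) × 379 = 1970.80.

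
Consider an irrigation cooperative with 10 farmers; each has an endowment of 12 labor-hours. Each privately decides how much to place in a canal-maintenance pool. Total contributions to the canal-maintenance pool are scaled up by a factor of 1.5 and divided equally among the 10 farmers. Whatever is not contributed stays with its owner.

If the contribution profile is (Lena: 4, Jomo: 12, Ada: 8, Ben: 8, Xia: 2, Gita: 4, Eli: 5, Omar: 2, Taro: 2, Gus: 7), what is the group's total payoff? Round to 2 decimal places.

147.00 labor-hours

Total contributed: 4 + 12 + 8 + 8 + 2 + 4 + 5 + 2 + 2 + 7 = 54; total kept: 10 × 12 − 54 = 66.
The canal-maintenance pool pays out 1.5 × 54 = 81.00 in aggregate.
Group total = 66 + 81.00 = 147.00.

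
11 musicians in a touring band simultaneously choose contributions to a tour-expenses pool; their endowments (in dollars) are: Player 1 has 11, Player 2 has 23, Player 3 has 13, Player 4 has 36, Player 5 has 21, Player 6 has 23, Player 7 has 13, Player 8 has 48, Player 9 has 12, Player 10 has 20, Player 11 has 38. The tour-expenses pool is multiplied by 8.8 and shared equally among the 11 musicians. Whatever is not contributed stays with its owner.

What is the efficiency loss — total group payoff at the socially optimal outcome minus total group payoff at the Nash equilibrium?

2012.40 dollars

The private return per contributed unit is 8.8/11 = 0.8000 < 1 for every player regardless of endowment, so the Nash equilibrium is zero contribution and the group total is Σ E_j = 11 + 23 + 13 + 36 + 21 + 23 + 13 + 48 + 12 + 20 + 38 = 258.
Each contributed unit returns 8.800 to the group, so the social optimum is full contribution by everyone: group total = 8.800 × 258 = 2270.40.
Efficiency loss = (8.800 − 1) × 258 = 2012.40.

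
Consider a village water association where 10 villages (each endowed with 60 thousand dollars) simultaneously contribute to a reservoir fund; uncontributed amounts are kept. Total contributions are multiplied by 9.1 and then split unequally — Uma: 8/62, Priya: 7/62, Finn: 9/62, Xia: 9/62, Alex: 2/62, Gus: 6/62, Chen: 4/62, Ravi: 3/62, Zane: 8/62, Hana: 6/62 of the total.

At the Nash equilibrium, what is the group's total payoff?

Player j's private return per contributed unit is 9.1 × (j's share). Contributing is weakly dominant for j when that share is at least 1/9.1 = 0.1099, and contributing 0 is dominant otherwise.
The shares above 0.1099 belong to Uma, Priya, Finn, Xia and Zane, contributing 60 each; the remaining 5 contribute 0. Total contributed: 300.
The reservoir fund pays out 9.1 × 300 = 2730.00 in total (split across the unequal shares, but the aggregate is all that matters for the group sum).
The 5 free-riders keep 60 each, adding 300. Group total = 300 + 2730.00 = 3030.00.

3030.00 thousand dollars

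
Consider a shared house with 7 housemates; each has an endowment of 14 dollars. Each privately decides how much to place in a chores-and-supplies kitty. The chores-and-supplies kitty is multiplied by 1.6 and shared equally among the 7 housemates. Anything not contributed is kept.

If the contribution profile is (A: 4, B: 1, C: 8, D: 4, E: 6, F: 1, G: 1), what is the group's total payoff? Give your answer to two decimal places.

113.00 dollars

Total contributed: 4 + 1 + 8 + 4 + 6 + 1 + 1 = 25; total kept: 7 × 14 − 25 = 73.
The chores-and-supplies kitty pays out 1.6 × 25 = 40.00 in aggregate.
Group total = 73 + 40.00 = 113.00.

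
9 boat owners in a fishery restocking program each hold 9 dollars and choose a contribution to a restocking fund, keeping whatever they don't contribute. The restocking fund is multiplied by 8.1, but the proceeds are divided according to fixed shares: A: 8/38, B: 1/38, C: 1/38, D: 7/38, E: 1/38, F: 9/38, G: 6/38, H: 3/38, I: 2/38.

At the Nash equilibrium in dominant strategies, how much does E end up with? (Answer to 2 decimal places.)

16.67 dollars

A player with share s gets back 8.1·s per unit contributed, so full contribution is dominant for anyone with s > 1/8.1 = 0.1235 and zero contribution is dominant for anyone below.
A, D, F and G clear that bar, contributing 9 each; the remaining 5 contribute 0. Total contributed: 36.
E keeps 9 and receives 8.1 × 36 × 1/38 = 7.67 from the restocking fund, for a payoff of 16.67.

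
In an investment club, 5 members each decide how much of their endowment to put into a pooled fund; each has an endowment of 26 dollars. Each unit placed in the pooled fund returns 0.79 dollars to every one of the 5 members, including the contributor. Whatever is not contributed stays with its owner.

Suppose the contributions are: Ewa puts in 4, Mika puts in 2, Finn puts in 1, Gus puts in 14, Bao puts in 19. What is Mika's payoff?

Total contributed: 4 + 2 + 1 + 14 + 19 = 40.
Each receives 0.79 × 40 = 31.60 from the pooled fund.
Mika keeps 26 − 2 = 24, so Mika's payoff is 24 + 31.60 = 55.60.

55.60 dollars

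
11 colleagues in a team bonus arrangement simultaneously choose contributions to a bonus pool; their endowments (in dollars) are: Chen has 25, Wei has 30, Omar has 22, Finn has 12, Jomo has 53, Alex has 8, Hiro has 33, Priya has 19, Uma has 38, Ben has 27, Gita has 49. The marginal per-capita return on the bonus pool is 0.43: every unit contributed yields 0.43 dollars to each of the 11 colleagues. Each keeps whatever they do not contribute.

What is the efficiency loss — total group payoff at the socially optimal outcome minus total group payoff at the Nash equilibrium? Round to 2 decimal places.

The private return per contributed unit is 0.43 < 1 for everyone, so the Nash equilibrium is zero contribution and the group total is Σ E_j = 25 + 30 + 22 + 12 + 53 + 8 + 33 + 19 + 38 + 27 + 49 = 316.
Each contributed unit returns 4.730 to the group, so the social optimum is full contribution by everyone: group total = 4.730 × 316 = 1494.68.
Efficiency loss = (4.730 − 1) × 316 = 1178.68.

1178.68 dollars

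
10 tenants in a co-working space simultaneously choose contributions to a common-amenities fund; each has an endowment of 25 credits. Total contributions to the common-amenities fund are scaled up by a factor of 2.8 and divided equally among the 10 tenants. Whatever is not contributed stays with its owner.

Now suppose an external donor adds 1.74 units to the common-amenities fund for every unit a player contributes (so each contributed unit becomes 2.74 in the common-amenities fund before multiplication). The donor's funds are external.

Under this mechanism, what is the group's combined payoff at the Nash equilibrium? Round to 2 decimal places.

The effective private return is 2.8 × 2.74 / 10 = 0.7672, which is still under 1, so the mechanism doesn't change anyone's dominant strategy: zero contribution.
At the Nash equilibrium no one contributes; group total payoff = 10 × 25 = 250.

250.00 credits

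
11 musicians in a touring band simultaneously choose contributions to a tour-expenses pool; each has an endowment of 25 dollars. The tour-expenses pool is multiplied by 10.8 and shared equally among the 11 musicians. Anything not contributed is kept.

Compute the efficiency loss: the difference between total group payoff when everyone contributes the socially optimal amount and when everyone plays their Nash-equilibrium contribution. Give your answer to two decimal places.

2695.00 dollars

Each contributed unit returns 10.8/11 = 0.9818 to its contributor — below 1 — so contributing 0 is dominant for every player. At the Nash equilibrium everyone keeps their 25, and the group total is 11 × 25 = 275.
Each contributed unit returns 10.800 to the group as a whole (0.9818 to each of 11 players), which exceeds 1, so the social optimum is full contribution: group total = 10.800 × 275 = 2970.00.
Efficiency loss = 2970.00 − 275 = 2695.00.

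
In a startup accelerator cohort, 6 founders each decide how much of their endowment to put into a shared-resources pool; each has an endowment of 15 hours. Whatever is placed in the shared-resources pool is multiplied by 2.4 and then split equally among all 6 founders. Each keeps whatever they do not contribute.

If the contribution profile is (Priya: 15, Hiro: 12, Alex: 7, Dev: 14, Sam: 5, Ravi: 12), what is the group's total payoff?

181.00 hours

Total contributed: 15 + 12 + 7 + 14 + 5 + 12 = 65; total kept: 6 × 15 − 65 = 25.
The shared-resources pool pays out 2.4 × 65 = 156.00 in aggregate.
Group total = 25 + 156.00 = 181.00.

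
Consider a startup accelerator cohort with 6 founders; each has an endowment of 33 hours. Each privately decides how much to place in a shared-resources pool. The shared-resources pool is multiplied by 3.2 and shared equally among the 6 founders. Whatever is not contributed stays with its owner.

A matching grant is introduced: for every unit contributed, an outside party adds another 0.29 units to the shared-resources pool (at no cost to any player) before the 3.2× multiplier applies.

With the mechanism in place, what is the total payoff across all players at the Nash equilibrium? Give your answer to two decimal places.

198.00 hours

The effective private return is 3.2 × 1.29 / 6 = 0.6880, which is still under 1, so the mechanism doesn't change anyone's dominant strategy: zero contribution.
Everyone keeps their endowment and the group total is 6 × 33 = 198.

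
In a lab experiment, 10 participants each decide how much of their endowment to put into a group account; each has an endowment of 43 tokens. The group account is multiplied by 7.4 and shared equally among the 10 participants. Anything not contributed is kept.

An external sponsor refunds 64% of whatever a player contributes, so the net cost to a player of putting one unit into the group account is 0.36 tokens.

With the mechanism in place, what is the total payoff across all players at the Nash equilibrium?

3457.20 tokens

Under the mechanism each unit contributed yields (7.4/10) / 0.36 = 2.0556 back to its contributor per unit of net cost, which exceeds 1, making full contribution the dominant choice for everyone.
So the Nash equilibrium is full contribution by all 10; the group earns 10 × (43 × 0.64 + 7.4 × 43) = 3457.20.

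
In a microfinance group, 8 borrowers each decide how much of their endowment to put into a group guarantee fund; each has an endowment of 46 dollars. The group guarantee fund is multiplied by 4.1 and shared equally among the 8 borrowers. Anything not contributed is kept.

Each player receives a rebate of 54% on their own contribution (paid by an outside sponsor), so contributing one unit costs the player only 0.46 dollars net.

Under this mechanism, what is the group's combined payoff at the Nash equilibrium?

With the mechanism, a contributed unit returns (4.1/8) / 0.46 = 1.1141 per unit of net cost to the contributor — now above 1 — so contributing fully is weakly dominant for every player.
So the Nash equilibrium is full contribution by all 8; the group earns 8 × (46 × 0.54 + 4.1 × 46) = 1707.52.

1707.52 dollars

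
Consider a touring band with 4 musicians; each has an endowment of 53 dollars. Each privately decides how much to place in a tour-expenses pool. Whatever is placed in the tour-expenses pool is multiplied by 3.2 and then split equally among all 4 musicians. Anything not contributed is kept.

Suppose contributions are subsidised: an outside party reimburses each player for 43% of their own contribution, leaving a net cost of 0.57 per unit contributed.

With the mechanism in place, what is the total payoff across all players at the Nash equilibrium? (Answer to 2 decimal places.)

With the mechanism, a contributed unit returns (3.2/4) / 0.57 = 1.4035 per unit of net cost to the contributor — now above 1 — so contributing fully is weakly dominant for every player.
So the Nash equilibrium is full contribution by all 4; the group earns 4 × (53 × 0.43 + 3.2 × 53) = 769.56.

769.56 dollars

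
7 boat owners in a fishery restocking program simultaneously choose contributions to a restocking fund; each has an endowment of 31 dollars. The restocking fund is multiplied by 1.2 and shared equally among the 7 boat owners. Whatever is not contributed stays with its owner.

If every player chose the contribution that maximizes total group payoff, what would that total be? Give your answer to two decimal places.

Each contributed unit returns 1.200 to the group as a whole (0.1714 to each of 7 players), which exceeds 1, so the social optimum is full contribution: group total = 1.200 × 217 = 260.40.

260.40 dollars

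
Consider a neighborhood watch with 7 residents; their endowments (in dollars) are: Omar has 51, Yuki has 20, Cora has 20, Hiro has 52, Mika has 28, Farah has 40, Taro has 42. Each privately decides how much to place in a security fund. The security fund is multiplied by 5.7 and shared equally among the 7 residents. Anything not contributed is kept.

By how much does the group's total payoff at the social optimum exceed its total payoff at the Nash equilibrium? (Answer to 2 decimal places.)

The private return per contributed unit is 5.7/7 = 0.8143 < 1 for every player regardless of endowment, so the Nash equilibrium is zero contribution and the group total is Σ E_j = 51 + 20 + 20 + 52 + 28 + 40 + 42 = 253.
Each contributed unit returns 5.700 to the group, so the social optimum is full contribution by everyone: group total = 5.700 × 253 = 1442.10.
Efficiency loss = (5.700 − 1) × 253 = 1189.10.

1189.10 dollars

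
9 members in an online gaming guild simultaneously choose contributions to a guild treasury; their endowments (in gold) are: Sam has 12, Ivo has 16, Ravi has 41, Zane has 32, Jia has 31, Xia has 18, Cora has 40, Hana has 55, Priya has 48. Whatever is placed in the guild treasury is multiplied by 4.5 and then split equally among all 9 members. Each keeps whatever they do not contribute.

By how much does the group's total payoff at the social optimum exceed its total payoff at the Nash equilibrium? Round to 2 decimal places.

The private return per contributed unit is 4.5/9 = 0.5000 < 1 for every player regardless of endowment, so the Nash equilibrium is zero contribution and the group total is Σ E_j = 12 + 16 + 41 + 32 + 31 + 18 + 40 + 55 + 48 = 293.
Each contributed unit returns 4.500 to the group, so the social optimum is full contribution by everyone: group total = 4.500 × 293 = 1318.50.
Efficiency loss = (4.500 − 1) × 293 = 1025.50.

1025.50 gold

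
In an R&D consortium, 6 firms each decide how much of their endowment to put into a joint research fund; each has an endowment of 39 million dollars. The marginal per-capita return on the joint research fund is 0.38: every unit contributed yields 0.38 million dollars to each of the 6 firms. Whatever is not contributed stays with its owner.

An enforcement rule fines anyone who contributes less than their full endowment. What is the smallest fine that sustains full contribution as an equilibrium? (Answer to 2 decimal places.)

Given the others contribute fully, the best deviation is to contribute 0 (any partial contribution still incurs the fine and gives up units whose private return 0.38 is below 1).
Deviating from 39 to 0 saves 39 million dollars but forfeits the deviator's share of the drop in the joint research fund: 0.38 × 39 = 14.82.
So the deviation gain is 39 − 14.82 = 24.18, and the fine must be at least 24.18 million dollars to wipe it out.

24.18 million dollars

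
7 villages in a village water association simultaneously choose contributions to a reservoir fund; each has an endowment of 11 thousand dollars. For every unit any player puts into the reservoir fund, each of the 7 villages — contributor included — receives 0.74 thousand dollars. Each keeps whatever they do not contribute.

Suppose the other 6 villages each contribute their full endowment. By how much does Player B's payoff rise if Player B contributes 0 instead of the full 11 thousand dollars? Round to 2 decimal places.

2.86 thousand dollars

Switching from a contribution of 11 to 0 lets Player B keep an extra 11 thousand dollars, but lowers the reservoir fund by 11, which costs Player B their own share of that drop: 0.74 × 11 = 8.14.
Net gain = 11 − 8.14 = 2.86. The private return per contributed unit (0.74) is below 1, so free-riding is indeed the best response regardless of what the others do.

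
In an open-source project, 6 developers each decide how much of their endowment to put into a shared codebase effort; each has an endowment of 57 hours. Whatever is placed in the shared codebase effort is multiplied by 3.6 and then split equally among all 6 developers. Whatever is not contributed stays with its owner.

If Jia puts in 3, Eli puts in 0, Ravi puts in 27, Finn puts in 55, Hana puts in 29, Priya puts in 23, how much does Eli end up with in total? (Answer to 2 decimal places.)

139.20 hours

Total contributed: 3 + 0 + 27 + 55 + 29 + 23 = 137.
Each receives 3.6 × 137 / 6 = 82.20 from the shared codebase effort.
Eli keeps 57 − 0 = 57, so Eli's payoff is 57 + 82.20 = 139.20.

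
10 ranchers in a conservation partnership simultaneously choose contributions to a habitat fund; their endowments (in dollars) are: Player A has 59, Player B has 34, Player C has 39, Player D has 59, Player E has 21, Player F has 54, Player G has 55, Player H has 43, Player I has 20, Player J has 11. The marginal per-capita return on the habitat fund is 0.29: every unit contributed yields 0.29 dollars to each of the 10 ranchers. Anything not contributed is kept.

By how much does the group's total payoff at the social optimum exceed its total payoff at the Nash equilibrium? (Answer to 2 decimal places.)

750.50 dollars

The private return per contributed unit is 0.29 < 1 for everyone, so the Nash equilibrium is zero contribution and the group total is Σ E_j = 59 + 34 + 39 + 59 + 21 + 54 + 55 + 43 + 20 + 11 = 395.
Each contributed unit returns 2.900 to the group, so the social optimum is full contribution by everyone: group total = 2.900 × 395 = 1145.50.
Efficiency loss = (2.900 − 1) × 395 = 750.50.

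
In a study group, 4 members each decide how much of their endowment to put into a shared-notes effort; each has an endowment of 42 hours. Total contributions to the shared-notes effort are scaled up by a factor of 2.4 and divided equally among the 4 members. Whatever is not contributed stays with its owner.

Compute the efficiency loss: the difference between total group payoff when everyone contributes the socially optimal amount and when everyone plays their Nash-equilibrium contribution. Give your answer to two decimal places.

235.20 hours

Each contributed unit returns 2.4/4 = 0.6000 to its contributor — below 1 — so contributing 0 is dominant for every player. At the Nash equilibrium everyone keeps their 42, and the group total is 4 × 42 = 168.
Each contributed unit returns 2.400 to the group as a whole (0.6000 to each of 4 players), which exceeds 1, so the social optimum is full contribution: group total = 2.400 × 168 = 403.20.
Efficiency loss = 403.20 − 168 = 235.20.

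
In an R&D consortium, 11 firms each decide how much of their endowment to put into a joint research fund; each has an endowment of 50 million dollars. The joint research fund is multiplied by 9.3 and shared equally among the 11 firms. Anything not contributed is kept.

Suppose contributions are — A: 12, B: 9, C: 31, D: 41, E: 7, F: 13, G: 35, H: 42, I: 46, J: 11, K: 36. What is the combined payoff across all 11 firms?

Total contributed: 12 + 9 + 31 + 41 + 7 + 13 + 35 + 42 + 46 + 11 + 36 = 283; total kept: 11 × 50 − 283 = 267.
The joint research fund pays out 9.3 × 283 = 2631.90 in aggregate.
Group total = 267 + 2631.90 = 2898.90.

2898.90 million dollars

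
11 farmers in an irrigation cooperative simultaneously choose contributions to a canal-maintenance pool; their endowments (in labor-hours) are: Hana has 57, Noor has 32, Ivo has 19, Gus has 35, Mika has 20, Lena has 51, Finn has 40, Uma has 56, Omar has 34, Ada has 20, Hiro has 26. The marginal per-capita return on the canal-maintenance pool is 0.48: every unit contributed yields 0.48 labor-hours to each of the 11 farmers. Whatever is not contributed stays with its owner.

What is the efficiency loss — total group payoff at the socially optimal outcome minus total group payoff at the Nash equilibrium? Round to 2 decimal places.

1669.20 labor-hours

The private return per contributed unit is 0.48 < 1 for everyone, so the Nash equilibrium is zero contribution and the group total is Σ E_j = 57 + 32 + 19 + 35 + 20 + 51 + 40 + 56 + 34 + 20 + 26 = 390.
Each contributed unit returns 5.280 to the group, so the social optimum is full contribution by everyone: group total = 5.280 × 390 = 2059.20.
Efficiency loss = (5.280 − 1) × 390 = 1669.20.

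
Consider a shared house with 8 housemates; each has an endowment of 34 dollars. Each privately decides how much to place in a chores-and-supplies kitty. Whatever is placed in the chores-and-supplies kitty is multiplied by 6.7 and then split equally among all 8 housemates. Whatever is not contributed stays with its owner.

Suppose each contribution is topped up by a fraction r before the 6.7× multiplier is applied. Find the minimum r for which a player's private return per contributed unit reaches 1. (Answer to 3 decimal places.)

With matching at rate r, one contributed unit becomes (1 + r) in the chores-and-supplies kitty and returns 6.7 × (1 + r) / 8 to the contributor.
Setting this equal to 1: 1 + r = 8/6.7 = 1.1940.
So the minimum matching rate is r = 1.1940 − 1 = 0.194.

0.194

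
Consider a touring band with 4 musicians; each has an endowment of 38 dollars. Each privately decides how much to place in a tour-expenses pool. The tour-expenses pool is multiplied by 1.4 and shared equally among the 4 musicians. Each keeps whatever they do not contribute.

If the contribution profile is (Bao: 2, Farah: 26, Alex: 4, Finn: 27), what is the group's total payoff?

175.60 dollars

Total contributed: 2 + 26 + 4 + 27 = 59; total kept: 4 × 38 − 59 = 93.
The tour-expenses pool pays out 1.4 × 59 = 82.60 in aggregate.
Group total = 93 + 82.60 = 175.60.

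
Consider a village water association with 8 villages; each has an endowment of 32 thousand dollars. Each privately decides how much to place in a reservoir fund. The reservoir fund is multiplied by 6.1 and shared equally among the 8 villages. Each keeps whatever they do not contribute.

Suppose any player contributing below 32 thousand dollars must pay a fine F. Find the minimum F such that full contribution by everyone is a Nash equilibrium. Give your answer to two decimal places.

Given the others contribute fully, the best deviation is to contribute 0 (any partial contribution still incurs the fine and gives up units whose private return 0.7625 is below 1).
Deviating from 32 to 0 saves 32 thousand dollars but forfeits the deviator's share of the drop in the reservoir fund: 6.1/8 × 32 = 24.40.
So the deviation gain is 32 − 24.40 = 7.60, and the fine must be at least 7.60 thousand dollars to wipe it out.

7.60 thousand dollars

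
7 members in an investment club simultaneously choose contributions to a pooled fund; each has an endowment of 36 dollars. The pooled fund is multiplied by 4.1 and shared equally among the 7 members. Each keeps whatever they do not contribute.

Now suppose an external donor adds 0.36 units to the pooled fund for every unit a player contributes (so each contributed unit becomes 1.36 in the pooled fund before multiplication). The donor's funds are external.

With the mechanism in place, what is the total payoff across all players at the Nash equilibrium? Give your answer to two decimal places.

252.00 dollars

With the mechanism, a contributed unit returns 4.1 × 1.36 / 7 = 0.7966 per unit of net cost — still below 1 — so contributing 0 remains dominant for every player.
At the Nash equilibrium no one contributes; group total payoff = 7 × 36 = 252.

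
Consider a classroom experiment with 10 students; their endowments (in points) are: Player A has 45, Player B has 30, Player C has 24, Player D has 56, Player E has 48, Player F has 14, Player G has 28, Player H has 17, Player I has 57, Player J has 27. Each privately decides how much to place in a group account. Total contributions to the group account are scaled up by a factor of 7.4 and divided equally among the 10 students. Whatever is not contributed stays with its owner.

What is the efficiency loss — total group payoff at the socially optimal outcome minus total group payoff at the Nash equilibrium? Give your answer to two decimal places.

2214.40 points

The private return per contributed unit is 7.4/10 = 0.7400 < 1 for every player regardless of endowment, so the Nash equilibrium is zero contribution and the group total is Σ E_j = 45 + 30 + 24 + 56 + 48 + 14 + 28 + 17 + 57 + 27 = 346.
Each contributed unit returns 7.400 to the group, so the social optimum is full contribution by everyone: group total = 7.400 × 346 = 2560.40.
Efficiency loss = (7.400 − 1) × 346 = 2214.40.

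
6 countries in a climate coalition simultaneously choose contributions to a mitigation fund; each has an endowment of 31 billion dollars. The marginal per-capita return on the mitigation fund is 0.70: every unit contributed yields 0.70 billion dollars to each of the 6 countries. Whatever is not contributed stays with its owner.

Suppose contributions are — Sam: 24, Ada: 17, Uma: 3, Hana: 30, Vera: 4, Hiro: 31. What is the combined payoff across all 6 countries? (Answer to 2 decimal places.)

Total contributed: 24 + 17 + 3 + 30 + 4 + 31 = 109; total kept: 6 × 31 − 109 = 77.
The mitigation fund pays out 0.70 × 6 × 109 = 457.80 in aggregate.
Group total = 77 + 457.80 = 534.80.

534.80 billion dollars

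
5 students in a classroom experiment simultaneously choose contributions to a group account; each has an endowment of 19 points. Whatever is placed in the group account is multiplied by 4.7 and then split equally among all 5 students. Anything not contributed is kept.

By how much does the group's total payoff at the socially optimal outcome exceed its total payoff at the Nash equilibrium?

Each contributed unit returns 4.7/5 = 0.9400 to its contributor — below 1 — so contributing 0 is dominant for every player. At the Nash equilibrium everyone keeps their 19, and the group total is 5 × 19 = 95.
Each contributed unit returns 4.700 to the group as a whole (0.9400 to each of 5 players), which exceeds 1, so the social optimum is full contribution: group total = 4.700 × 95 = 446.50.
Efficiency loss = 446.50 − 95 = 351.50.

351.50 points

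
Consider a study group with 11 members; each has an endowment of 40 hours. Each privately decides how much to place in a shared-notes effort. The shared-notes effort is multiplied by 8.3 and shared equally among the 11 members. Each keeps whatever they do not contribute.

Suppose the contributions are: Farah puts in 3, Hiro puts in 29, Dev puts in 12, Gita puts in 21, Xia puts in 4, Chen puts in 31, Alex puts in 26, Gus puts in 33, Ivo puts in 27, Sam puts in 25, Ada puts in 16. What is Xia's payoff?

Total contributed: 3 + 29 + 12 + 21 + 4 + 31 + 26 + 33 + 27 + 25 + 16 = 227.
Each receives 8.3 × 227 / 11 = 171.28 from the shared-notes effort.
Xia keeps 40 − 4 = 36, so Xia's payoff is 36 + 171.28 = 207.28.

207.28 hours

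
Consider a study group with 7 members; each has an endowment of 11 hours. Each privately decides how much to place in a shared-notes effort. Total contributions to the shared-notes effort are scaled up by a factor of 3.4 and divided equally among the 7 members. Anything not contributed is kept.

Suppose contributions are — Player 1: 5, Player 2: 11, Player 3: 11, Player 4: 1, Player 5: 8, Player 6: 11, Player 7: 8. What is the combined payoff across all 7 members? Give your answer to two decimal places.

209.00 hours

Total contributed: 5 + 11 + 11 + 1 + 8 + 11 + 8 = 55; total kept: 7 × 11 − 55 = 22.
The shared-notes effort pays out 3.4 × 55 = 187.00 in aggregate.
Group total = 22 + 187.00 = 209.00.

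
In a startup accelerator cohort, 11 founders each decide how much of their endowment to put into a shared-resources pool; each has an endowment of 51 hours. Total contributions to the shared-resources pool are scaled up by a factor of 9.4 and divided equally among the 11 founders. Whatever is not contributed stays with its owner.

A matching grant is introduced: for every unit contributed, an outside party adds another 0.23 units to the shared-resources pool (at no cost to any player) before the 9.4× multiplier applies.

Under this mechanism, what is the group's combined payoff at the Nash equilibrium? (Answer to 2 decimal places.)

The effective private return per unit is now 9.4 × 1.23 / 11 = 1.0511 > 1, so every player's dominant strategy flips to full contribution.
At the Nash equilibrium everyone contributes 51. Group total payoff = 9.4 × 1.23 × 561 = 6486.28.

6486.28 hours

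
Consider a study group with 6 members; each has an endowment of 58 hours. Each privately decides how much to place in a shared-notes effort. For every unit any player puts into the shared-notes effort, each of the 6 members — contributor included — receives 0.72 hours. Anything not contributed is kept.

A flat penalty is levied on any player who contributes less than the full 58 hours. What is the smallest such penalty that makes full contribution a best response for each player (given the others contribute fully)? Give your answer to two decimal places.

16.24 hours

Given the others contribute fully, the best deviation is to contribute 0 (any partial contribution still incurs the fine and gives up units whose private return 0.72 is below 1).
Deviating from 58 to 0 saves 58 hours but forfeits the deviator's share of the drop in the shared-notes effort: 0.72 × 58 = 41.76.
So the deviation gain is 58 − 41.76 = 16.24, and the fine must be at least 16.24 hours to wipe it out.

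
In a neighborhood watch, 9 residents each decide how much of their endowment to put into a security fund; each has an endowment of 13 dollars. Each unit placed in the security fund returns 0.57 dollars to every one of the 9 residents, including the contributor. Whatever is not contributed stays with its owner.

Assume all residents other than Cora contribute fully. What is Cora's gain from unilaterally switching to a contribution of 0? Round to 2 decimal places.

5.59 dollars

Switching from a contribution of 13 to 0 lets Cora keep an extra 13 dollars, but lowers the security fund by 13, which costs Cora their own share of that drop: 0.57 × 13 = 7.41.
Net gain = 13 − 7.41 = 5.59. The private return per contributed unit (0.57) is below 1, so free-riding is indeed the best response regardless of what the others do.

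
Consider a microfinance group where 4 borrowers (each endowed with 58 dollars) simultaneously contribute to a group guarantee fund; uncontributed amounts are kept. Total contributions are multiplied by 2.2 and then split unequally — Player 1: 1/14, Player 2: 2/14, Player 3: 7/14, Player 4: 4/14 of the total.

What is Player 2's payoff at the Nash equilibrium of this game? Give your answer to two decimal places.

76.23 dollars

Each unit j contributes comes back to j as 2.2 × (j's share), so j prefers to contribute only if that share exceeds 1/2.2 = 0.4545; otherwise keeping the unit dominates.
The only share above 0.4545 is Player 3's 7/14, contributing 58; the remaining 3 contribute 0. Total contributed: 58.
Player 2 keeps 58 and receives 2.2 × 58 × 2/14 = 18.23 from the group guarantee fund, for a payoff of 76.23.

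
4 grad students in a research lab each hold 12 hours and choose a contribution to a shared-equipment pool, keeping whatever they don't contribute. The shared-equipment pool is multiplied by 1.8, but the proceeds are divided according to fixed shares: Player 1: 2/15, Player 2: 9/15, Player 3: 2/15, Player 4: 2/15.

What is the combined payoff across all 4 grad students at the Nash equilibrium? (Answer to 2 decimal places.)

57.60 hours

For player j, contributing a unit is worthwhile iff 1.8 × (j's share) ≥ 1, i.e. iff j's share is at least 0.5556.
Only Player 2 (9/15) clears that bar, contributing 12; the remaining 3 contribute 0. Total contributed: 12.
The shared-equipment pool pays out 1.8 × 12 = 21.60 in total (split across the unequal shares, but the aggregate is all that matters for the group sum).
The 3 free-riders keep 12 each, adding 36. Group total = 36 + 21.60 = 57.60.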